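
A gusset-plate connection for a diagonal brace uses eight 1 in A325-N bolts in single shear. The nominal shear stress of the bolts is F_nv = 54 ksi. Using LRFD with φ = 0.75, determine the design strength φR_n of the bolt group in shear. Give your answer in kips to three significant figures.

A_b = π × 1² / 4 = 0.7854 in².
R_n = F_nv · A_b · n · n_s = 54 × 0.7854 × 8 × 1 = 339.3 kips.
Design strength φR_n = 0.75 × 339.3 = 254 kips.

254 kips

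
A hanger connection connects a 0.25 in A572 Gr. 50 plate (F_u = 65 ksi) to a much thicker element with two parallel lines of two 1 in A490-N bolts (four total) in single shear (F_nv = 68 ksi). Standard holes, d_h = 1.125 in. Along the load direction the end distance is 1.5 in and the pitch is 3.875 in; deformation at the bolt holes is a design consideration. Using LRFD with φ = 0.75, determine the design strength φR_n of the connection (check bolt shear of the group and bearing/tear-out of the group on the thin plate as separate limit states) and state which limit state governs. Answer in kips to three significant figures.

Bolt shear: A_b = π·1²/4 = 0.7854 in²; R_n = 68 × 0.7854 × 4 × 1 = 213.6 kips → 0.75 × 213.6 = 160 kips.
Bearing (1.2 l_c t F_u ≤ 2.4 d t F_u): upper limit = 2.4·1·0.25·65 = 39 kips.
  Edge l_c = 1.5 − 1.125/2 = 0.9375 → r_n = 18.28 kips; interior l_c = 3.875 − 1.125 = 2.75 → r_n = 39 kips.
  R_n,bearing = 2·18.28 + 2·39 = 114.6 kips → 0.75 × 114.6 = 85.9 kips.
Bearing governs: 85.9 kips.

85.9 kips (bearing governs)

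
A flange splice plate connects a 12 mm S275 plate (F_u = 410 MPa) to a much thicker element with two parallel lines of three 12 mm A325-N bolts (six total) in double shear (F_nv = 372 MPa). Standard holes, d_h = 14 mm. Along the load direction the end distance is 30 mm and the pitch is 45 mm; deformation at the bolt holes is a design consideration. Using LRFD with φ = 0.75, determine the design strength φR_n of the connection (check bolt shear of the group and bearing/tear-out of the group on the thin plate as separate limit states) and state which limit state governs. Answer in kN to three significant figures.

379 kN (bolt shear governs)

Bolt shear: A_b = π·12²/4 = 113.1 mm²; R_n = 372 × 113.1 × 6 × 2 / 1000 = 504.9 kN → 0.75 × 504.9 = 379 kN.
Bearing (1.2 l_c t F_u ≤ 2.4 d t F_u): upper limit = 2.4·12·12·410 / 1000 = 141.7 kN.
  Edge l_c = 30 − 14/2 = 23 → r_n = 135.8 kN; interior l_c = 45 − 14 = 31 → r_n = 141.7 kN.
  R_n,bearing = 2·135.8 + 4·141.7 = 838.4 kN → 0.75 × 838.4 = 629 kN.
Bolt shear governs: 379 kN.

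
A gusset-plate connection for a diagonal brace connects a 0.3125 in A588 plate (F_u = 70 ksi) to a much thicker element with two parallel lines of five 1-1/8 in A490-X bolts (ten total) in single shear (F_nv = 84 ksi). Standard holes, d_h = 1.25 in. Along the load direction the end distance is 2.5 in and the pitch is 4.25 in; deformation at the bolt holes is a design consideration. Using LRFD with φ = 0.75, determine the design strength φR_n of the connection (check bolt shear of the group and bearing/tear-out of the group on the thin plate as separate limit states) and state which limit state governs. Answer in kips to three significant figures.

428 kips (bearing governs)

Bolt shear: A_b = π·1.125²/4 = 0.994 in²; R_n = 84 × 0.994 × 10 × 1 = 835 kips → 0.75 × 835 = 626 kips.
Bearing (1.2 l_c t F_u ≤ 2.4 d t F_u): upper limit = 2.4·1.125·0.3125·70 = 59.06 kips.
  Edge l_c = 2.5 − 1.25/2 = 1.875 → r_n = 49.22 kips; interior l_c = 4.25 − 1.25 = 3 → r_n = 59.06 kips.
  R_n,bearing = 2·49.22 + 8·59.06 = 570.9 kips → 0.75 × 570.9 = 428 kips.
Bearing governs: 428 kips.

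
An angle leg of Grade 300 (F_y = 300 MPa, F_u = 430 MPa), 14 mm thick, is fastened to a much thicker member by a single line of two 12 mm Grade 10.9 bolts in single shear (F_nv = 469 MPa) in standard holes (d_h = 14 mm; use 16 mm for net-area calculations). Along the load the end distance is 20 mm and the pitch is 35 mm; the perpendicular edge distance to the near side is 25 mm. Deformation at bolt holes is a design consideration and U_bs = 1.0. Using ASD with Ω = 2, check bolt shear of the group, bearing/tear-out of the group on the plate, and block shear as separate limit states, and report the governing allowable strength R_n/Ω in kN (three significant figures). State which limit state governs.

53 kN (bolt shear governs)

Bolt shear: A_b = π·12²/4 = 113.1 mm²; R_n = 469 × 113.1 × 2 × 1 / 1000 = 106.1 kN → 106.1 / 2 = 53 kN.
Bearing: edge l_c = 13, r_n = 93.91 kN; interior l_c = 21, r_n = 151.7 kN; R_n = 93.91 + 1·151.7 = 245.6 kN → 123 kN.
Block shear: A_gv = 770, A_nv = 434, A_nt = 238 mm²; R_n = min(0.6F_uA_nv, 0.6F_yA_gv) + U_bs·F_u·A_nt = 214.3 kN → 107 kN.
Bolt shear governs: 53 kN.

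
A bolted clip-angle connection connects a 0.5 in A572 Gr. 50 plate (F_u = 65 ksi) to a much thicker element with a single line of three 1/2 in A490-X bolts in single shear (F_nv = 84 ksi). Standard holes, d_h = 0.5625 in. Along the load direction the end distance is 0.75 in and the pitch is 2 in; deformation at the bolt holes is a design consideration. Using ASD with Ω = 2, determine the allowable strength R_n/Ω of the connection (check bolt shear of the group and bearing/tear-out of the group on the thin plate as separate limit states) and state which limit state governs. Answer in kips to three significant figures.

24.7 kips (bolt shear governs)

Bolt shear: A_b = π·0.5²/4 = 0.1963 in²; R_n = 84 × 0.1963 × 3 × 1 = 49.48 kips → 49.48 / 2 = 24.7 kips.
Bearing (1.2 l_c t F_u ≤ 2.4 d t F_u): upper limit = 2.4·0.5·0.5·65 = 39 kips.
  Edge l_c = 0.75 − 0.5625/2 = 0.4688 → r_n = 18.28 kips; interior l_c = 2 − 0.5625 = 1.438 → r_n = 39 kips.
  R_n,bearing = 1·18.28 + 2·39 = 96.28 kips → 96.28 / 2 = 48.1 kips.
Bolt shear governs: 24.7 kips.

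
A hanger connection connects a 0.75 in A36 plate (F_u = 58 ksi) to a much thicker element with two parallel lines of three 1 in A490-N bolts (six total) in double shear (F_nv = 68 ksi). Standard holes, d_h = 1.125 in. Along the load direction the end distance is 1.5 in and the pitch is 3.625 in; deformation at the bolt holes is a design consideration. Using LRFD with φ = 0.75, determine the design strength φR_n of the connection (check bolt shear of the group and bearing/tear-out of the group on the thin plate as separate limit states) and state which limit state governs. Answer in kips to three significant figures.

Bolt shear: A_b = π·1²/4 = 0.7854 in²; R_n = 68 × 0.7854 × 6 × 2 = 640.9 kips → 0.75 × 640.9 = 481 kips.
Bearing (1.2 l_c t F_u ≤ 2.4 d t F_u): upper limit = 2.4·1·0.75·58 = 104.4 kips.
  Edge l_c = 1.5 − 1.125/2 = 0.9375 → r_n = 48.94 kips; interior l_c = 3.625 − 1.125 = 2.5 → r_n = 104.4 kips.
  R_n,bearing = 2·48.94 + 4·104.4 = 515.5 kips → 0.75 × 515.5 = 387 kips.
Bearing governs: 387 kips.

387 kips (bearing governs)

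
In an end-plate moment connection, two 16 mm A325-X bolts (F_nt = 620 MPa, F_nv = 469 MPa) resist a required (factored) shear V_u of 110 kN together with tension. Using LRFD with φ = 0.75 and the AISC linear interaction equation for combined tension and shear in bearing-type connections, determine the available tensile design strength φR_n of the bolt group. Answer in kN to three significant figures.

A_b = π·16²/4 = 201.1 mm²; f_rv = 110 × 1000 / (2 × 201.1) = 273.5 MPa.
F'_nt = 1.3 F_nt − (F_nt / φF_nv) f_rv = 1.3·620 − (620/(0.75·469))·273.5 = 323.8 MPa, capped at F_nt → F'_nt = 323.8 MPa.
R_n = F'_nt · A_b · n = 323.8 × 201.1 × 2 / 1000 = 130.2 kN.
Design strength φR_n = 0.75 × 130.2 = 97.7 kN.

97.7 kN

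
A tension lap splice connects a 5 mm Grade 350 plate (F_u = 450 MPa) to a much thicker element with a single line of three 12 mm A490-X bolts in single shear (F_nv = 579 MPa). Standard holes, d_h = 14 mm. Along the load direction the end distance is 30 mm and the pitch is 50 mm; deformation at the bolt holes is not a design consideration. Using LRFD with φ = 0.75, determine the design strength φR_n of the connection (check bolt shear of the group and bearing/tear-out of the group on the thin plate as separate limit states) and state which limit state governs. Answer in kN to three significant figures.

Bolt shear: A_b = π·12²/4 = 113.1 mm²; R_n = 579 × 113.1 × 3 × 1 / 1000 = 196.5 kN → 0.75 × 196.5 = 147 kN.
Bearing (1.5 l_c t F_u ≤ 3.0 d t F_u): upper limit = 3.0·12·5·450 / 1000 = 81 kN.
  Edge l_c = 30 − 14/2 = 23 → r_n = 77.62 kN; interior l_c = 50 − 14 = 36 → r_n = 81 kN.
  R_n,bearing = 1·77.62 + 2·81 = 239.6 kN → 0.75 × 239.6 = 180 kN.
Bolt shear governs: 147 kN.

147 kN (bolt shear governs)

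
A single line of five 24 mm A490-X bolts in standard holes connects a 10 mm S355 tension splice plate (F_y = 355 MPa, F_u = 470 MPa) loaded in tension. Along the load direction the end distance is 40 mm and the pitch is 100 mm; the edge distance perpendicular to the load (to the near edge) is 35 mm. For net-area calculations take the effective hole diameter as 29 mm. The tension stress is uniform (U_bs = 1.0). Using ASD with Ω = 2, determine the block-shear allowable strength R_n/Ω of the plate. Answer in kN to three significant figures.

Shear plane L_v = 40 + 4·100 = 440 mm; A_gv = 440 × 10 = 4400 mm².
A_nv = (440 − 4.5·29) × 10 = 3095 mm².
A_nt = (35 − 0.5·29) × 10 = 205 mm².
0.6 F_u A_nv = 872.8 kN; 0.6 F_y A_gv = 937.2 kN → shear rupture governs the shear term.
R_n = 872.8 + 1.0 × 470 × 205 / 1000 = 969.1 kN.
Allowable strength R_n/Ω = 969.1 / 2 = 485 kN.

485 kN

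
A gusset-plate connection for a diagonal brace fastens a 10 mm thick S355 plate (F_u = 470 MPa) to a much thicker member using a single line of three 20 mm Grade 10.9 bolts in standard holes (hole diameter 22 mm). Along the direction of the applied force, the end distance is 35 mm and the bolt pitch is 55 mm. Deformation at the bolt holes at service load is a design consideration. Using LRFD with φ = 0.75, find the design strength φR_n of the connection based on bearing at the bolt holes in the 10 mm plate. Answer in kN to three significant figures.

Per bolt r_n = 1.2 l_c t F_u ≤ 2.4 d t F_u; upper limit = 2.4 × 20 × 10 × 470 / 1000 = 225.6 kN.
Edge bolt: l_c = 35 − 22/2 = 24 mm → 1.2 × 24 × 10 × 470 / 1000 = 135.4 → r_n = 135.4 kN.
Interior bolts: l_c = 55 − 22 = 33 mm → 1.2 × 33 × 10 × 470 / 1000 = 186.1 → r_n = 186.1 kN.
R_n = 1 × 135.4 + 2 × 186.1 = 507.6 kN.
Design strength φR_n = 0.75 × 507.6 = 381 kN.

381 kN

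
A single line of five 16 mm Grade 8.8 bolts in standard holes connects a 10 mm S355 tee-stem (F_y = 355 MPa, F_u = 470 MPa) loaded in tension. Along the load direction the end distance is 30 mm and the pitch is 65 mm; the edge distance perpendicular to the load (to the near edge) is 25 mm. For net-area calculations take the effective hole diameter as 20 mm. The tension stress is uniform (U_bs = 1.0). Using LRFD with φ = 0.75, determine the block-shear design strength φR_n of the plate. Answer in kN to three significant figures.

Shear plane L_v = 30 + 4·65 = 290 mm; A_gv = 290 × 10 = 2900 mm².
A_nv = (290 − 4.5·20) × 10 = 2000 mm².
A_nt = (25 − 0.5·20) × 10 = 150 mm².
0.6 F_u A_nv = 564 kN; 0.6 F_y A_gv = 617.7 kN → shear rupture governs the shear term.
R_n = 564 + 1.0 × 470 × 150 / 1000 = 634.5 kN.
Design strength φR_n = 0.75 × 634.5 = 476 kN.

476 kN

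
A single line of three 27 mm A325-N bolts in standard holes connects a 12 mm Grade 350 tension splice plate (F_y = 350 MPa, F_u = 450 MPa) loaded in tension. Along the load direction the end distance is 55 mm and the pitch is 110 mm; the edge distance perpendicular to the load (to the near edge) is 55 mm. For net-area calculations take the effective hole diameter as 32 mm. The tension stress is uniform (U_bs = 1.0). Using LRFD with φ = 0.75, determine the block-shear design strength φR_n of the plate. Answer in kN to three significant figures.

Shear plane L_v = 55 + 2·110 = 275 mm; A_gv = 275 × 12 = 3300 mm².
A_nv = (275 − 2.5·32) × 12 = 2340 mm².
A_nt = (55 − 0.5·32) × 12 = 468 mm².
0.6 F_u A_nv = 631.8 kN; 0.6 F_y A_gv = 693 kN → shear rupture governs the shear term.
R_n = 631.8 + 1.0 × 450 × 468 / 1000 = 842.4 kN.
Design strength φR_n = 0.75 × 842.4 = 632 kN.

632 kN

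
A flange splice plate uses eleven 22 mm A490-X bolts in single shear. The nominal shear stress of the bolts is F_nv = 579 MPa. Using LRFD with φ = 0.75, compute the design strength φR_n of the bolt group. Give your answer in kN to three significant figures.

1820 kN

A_b = π × 22² / 4 = 380.1 mm².
R_n = F_nv · A_b · n · n_s = 579 × 380.1 × 11 × 1 / 1000 = 2421 kN.
Design strength φR_n = 0.75 × 2421 = 1820 kN.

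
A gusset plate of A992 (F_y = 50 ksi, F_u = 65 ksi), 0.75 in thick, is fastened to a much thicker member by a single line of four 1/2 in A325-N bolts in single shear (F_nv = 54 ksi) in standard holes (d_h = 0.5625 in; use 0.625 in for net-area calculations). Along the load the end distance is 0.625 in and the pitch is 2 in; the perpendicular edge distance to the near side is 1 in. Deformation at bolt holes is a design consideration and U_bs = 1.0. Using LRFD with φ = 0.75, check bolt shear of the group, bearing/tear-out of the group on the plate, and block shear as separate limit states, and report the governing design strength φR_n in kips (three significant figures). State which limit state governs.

Bolt shear: A_b = π·0.5²/4 = 0.1963 in²; R_n = 54 × 0.1963 × 4 × 1 = 42.41 kips → 0.75 × 42.41 = 31.8 kips.
Bearing: edge l_c = 0.3438, r_n = 20.11 kips; interior l_c = 1.438, r_n = 58.5 kips; R_n = 20.11 + 3·58.5 = 195.6 kips → 147 kips.
Block shear: A_gv = 4.969, A_nv = 3.328, A_nt = 0.5156 in²; R_n = min(0.6F_uA_nv, 0.6F_yA_gv) + U_bs·F_u·A_nt = 163.3 kips → 122 kips.
Bolt shear governs: 31.8 kips.

31.8 kips (bolt shear governs)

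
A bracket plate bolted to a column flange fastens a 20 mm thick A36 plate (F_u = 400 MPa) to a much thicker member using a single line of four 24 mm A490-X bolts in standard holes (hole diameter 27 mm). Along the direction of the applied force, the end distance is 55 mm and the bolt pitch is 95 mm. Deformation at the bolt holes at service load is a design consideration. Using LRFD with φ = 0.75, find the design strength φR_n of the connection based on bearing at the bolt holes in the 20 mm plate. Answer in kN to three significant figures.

1340 kN

Per bolt r_n = 1.2 l_c t F_u ≤ 2.4 d t F_u; upper limit = 2.4 × 24 × 20 × 400 / 1000 = 460.8 kN.
Edge bolt: l_c = 55 − 27/2 = 41.5 mm → 1.2 × 41.5 × 20 × 400 / 1000 = 398.4 → r_n = 398.4 kN.
Interior bolts: l_c = 95 − 27 = 68 mm → 1.2 × 68 × 20 × 400 / 1000 = 652.8 → r_n = 460.8 kN.
R_n = 1 × 398.4 + 3 × 460.8 = 1781 kN.
Design strength φR_n = 0.75 × 1781 = 1340 kN.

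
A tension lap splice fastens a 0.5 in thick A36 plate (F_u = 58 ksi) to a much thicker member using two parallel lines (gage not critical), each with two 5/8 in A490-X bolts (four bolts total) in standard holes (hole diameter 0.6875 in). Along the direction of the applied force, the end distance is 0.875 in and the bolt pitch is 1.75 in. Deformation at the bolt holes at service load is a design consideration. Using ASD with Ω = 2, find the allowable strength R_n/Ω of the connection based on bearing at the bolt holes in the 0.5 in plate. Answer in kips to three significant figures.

55.5 kips

Per bolt r_n = 1.2 l_c t F_u ≤ 2.4 d t F_u; upper limit = 2.4 × 0.625 × 0.5 × 58 = 43.5 kips.
Edge bolt: l_c = 0.875 − 0.6875/2 = 0.5312 in → 1.2 × 0.5312 × 0.5 × 58 = 18.49 → r_n = 18.49 kips.
Interior bolts: l_c = 1.75 − 0.6875 = 1.062 in → 1.2 × 1.062 × 0.5 × 58 = 36.97 → r_n = 36.97 kips.
R_n = 2 × 18.49 + 2 × 36.97 = 110.9 kips.
Allowable strength R_n/Ω = 110.9 / 2 = 55.5 kips.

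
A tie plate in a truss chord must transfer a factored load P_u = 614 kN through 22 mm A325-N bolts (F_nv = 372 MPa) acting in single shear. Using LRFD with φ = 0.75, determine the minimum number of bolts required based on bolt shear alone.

6 bolts

A_b = π·22²/4 = 380.1 mm².
Per-bolt design strength φR_n = 0.75 × 372 × 380.1 × 1 / 1000 = 106.1 kN.
n ≥ 614 / 106.1 = 5.789 → use 6 bolts.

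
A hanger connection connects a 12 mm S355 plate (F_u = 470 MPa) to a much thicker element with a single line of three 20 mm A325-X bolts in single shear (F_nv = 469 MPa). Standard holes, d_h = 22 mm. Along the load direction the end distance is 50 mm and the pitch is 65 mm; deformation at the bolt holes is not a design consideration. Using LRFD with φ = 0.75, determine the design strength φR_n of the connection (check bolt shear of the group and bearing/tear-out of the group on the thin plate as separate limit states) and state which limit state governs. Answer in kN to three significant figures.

Bolt shear: A_b = π·20²/4 = 314.2 mm²; R_n = 469 × 314.2 × 3 × 1 / 1000 = 442 kN → 0.75 × 442 = 332 kN.
Bearing (1.5 l_c t F_u ≤ 3.0 d t F_u): upper limit = 3.0·20·12·470 / 1000 = 338.4 kN.
  Edge l_c = 50 − 22/2 = 39 → r_n = 329.9 kN; interior l_c = 65 − 22 = 43 → r_n = 338.4 kN.
  R_n,bearing = 1·329.9 + 2·338.4 = 1007 kN → 0.75 × 1007 = 755 kN.
Bolt shear governs: 332 kN.

332 kN (bolt shear governs)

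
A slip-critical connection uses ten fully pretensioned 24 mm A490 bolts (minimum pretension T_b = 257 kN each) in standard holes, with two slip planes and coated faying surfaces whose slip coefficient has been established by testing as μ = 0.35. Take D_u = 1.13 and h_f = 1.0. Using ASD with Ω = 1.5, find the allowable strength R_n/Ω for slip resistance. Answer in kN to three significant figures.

1360 kN

R_n = μ · D_u · h_f · T_b · n_s · n_b = 0.35 × 1.13 × 1.0 × 257 × 2 × 10 = 2033 kN.
Allowable strength R_n/Ω = 2033 / 1.5 = 1360 kN.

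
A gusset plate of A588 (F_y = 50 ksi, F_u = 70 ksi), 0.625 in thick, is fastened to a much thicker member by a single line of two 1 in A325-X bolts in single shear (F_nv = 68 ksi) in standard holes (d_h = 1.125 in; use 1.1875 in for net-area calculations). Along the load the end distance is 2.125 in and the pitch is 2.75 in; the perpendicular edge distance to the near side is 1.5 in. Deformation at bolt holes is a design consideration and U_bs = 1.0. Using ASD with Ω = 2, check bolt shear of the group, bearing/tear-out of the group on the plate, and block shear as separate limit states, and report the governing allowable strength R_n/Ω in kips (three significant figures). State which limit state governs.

Bolt shear: A_b = π·1²/4 = 0.7854 in²; R_n = 68 × 0.7854 × 2 × 1 = 106.8 kips → 106.8 / 2 = 53.4 kips.
Bearing: edge l_c = 1.562, r_n = 82.03 kips; interior l_c = 1.625, r_n = 85.31 kips; R_n = 82.03 + 1·85.31 = 167.3 kips → 83.7 kips.
Block shear: A_gv = 3.047, A_nv = 1.934, A_nt = 0.5664 in²; R_n = min(0.6F_uA_nv, 0.6F_yA_gv) + U_bs·F_u·A_nt = 120.9 kips → 60.4 kips.
Bolt shear governs: 53.4 kips.

53.4 kips (bolt shear governs)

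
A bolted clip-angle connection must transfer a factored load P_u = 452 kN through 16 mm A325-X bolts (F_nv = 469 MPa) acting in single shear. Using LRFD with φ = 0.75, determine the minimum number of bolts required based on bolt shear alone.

7 bolts

A_b = π·16²/4 = 201.1 mm².
Per-bolt design strength φR_n = 0.75 × 469 × 201.1 × 1 / 1000 = 70.72 kN.
n ≥ 452 / 70.72 = 6.391 → use 7 bolts.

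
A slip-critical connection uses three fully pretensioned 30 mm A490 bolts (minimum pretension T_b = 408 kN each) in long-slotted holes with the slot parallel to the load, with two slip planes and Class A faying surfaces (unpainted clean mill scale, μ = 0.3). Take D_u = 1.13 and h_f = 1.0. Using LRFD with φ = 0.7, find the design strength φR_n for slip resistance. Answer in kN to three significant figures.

R_n = μ · D_u · h_f · T_b · n_s · n_b = 0.3 × 1.13 × 1.0 × 408 × 2 × 3 = 829.9 kN.
Design strength φR_n = 0.7 × 829.9 = 581 kN.

581 kN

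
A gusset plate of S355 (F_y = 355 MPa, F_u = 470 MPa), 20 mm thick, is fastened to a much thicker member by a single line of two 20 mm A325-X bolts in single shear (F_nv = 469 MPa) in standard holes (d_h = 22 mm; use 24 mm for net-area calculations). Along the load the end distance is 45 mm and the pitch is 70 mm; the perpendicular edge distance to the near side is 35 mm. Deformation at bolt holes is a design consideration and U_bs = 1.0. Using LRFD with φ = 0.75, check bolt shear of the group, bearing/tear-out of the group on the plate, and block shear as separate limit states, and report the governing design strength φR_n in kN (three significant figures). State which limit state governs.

Bolt shear: A_b = π·20²/4 = 314.2 mm²; R_n = 469 × 314.2 × 2 × 1 / 1000 = 294.7 kN → 0.75 × 294.7 = 221 kN.
Bearing: edge l_c = 34, r_n = 383.5 kN; interior l_c = 48, r_n = 451.2 kN; R_n = 383.5 + 1·451.2 = 834.7 kN → 626 kN.
Block shear: A_gv = 2300, A_nv = 1580, A_nt = 460 mm²; R_n = min(0.6F_uA_nv, 0.6F_yA_gv) + U_bs·F_u·A_nt = 661.8 kN → 496 kN.
Bolt shear governs: 221 kN.

221 kN (bolt shear governs)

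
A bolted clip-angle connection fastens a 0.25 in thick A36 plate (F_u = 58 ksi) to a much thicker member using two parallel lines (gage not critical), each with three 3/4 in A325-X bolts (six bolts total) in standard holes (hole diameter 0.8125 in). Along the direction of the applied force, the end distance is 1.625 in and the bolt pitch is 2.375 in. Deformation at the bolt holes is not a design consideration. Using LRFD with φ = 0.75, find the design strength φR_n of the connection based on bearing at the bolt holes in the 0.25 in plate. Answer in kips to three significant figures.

Per bolt r_n = 1.5 l_c t F_u ≤ 3.0 d t F_u; upper limit = 3.0 × 0.75 × 0.25 × 58 = 32.62 kips.
Edge bolt: l_c = 1.625 − 0.8125/2 = 1.219 in → 1.5 × 1.219 × 0.25 × 58 = 26.51 → r_n = 26.51 kips.
Interior bolts: l_c = 2.375 − 0.8125 = 1.562 in → 1.5 × 1.562 × 0.25 × 58 = 33.98 → r_n = 32.62 kips.
R_n = 2 × 26.51 + 4 × 32.62 = 183.5 kips.
Design strength φR_n = 0.75 × 183.5 = 138 kips.

138 kips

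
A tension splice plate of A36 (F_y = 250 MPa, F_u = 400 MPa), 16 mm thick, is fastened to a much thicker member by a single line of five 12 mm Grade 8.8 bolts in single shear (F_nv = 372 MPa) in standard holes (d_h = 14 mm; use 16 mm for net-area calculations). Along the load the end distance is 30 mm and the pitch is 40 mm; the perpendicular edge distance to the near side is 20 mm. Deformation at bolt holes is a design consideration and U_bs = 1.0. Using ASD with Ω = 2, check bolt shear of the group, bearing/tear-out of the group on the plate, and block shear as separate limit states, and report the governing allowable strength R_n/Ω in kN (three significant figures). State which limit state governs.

Bolt shear: A_b = π·12²/4 = 113.1 mm²; R_n = 372 × 113.1 × 5 × 1 / 1000 = 210.4 kN → 210.4 / 2 = 105 kN.
Bearing: edge l_c = 23, r_n = 176.6 kN; interior l_c = 26, r_n = 184.3 kN; R_n = 176.6 + 4·184.3 = 913.9 kN → 457 kN.
Block shear: A_gv = 3040, A_nv = 1888, A_nt = 192 mm²; R_n = min(0.6F_uA_nv, 0.6F_yA_gv) + U_bs·F_u·A_nt = 529.9 kN → 265 kN.
Bolt shear governs: 105 kN.

105 kN (bolt shear governs)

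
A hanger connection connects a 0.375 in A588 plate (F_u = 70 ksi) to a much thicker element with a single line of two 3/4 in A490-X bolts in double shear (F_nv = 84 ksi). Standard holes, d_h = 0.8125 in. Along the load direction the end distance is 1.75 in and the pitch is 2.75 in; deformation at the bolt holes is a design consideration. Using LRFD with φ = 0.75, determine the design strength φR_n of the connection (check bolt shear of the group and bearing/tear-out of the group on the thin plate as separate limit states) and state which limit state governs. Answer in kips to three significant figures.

67.2 kips (bearing governs)

Bolt shear: A_b = π·0.75²/4 = 0.4418 in²; R_n = 84 × 0.4418 × 2 × 2 = 148.4 kips → 0.75 × 148.4 = 111 kips.
Bearing (1.2 l_c t F_u ≤ 2.4 d t F_u): upper limit = 2.4·0.75·0.375·70 = 47.25 kips.
  Edge l_c = 1.75 − 0.8125/2 = 1.344 → r_n = 42.33 kips; interior l_c = 2.75 − 0.8125 = 1.938 → r_n = 47.25 kips.
  R_n,bearing = 1·42.33 + 1·47.25 = 89.58 kips → 0.75 × 89.58 = 67.2 kips.
Bearing governs: 67.2 kips.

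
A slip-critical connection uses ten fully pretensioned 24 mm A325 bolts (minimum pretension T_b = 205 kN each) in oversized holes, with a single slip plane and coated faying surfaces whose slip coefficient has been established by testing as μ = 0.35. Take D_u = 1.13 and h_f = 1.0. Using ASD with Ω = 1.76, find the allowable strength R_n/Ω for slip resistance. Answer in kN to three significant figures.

R_n = μ · D_u · h_f · T_b · n_s · n_b = 0.35 × 1.13 × 1.0 × 205 × 1 × 10 = 810.8 kN.
Allowable strength R_n/Ω = 810.8 / 1.76 = 461 kN.

461 kN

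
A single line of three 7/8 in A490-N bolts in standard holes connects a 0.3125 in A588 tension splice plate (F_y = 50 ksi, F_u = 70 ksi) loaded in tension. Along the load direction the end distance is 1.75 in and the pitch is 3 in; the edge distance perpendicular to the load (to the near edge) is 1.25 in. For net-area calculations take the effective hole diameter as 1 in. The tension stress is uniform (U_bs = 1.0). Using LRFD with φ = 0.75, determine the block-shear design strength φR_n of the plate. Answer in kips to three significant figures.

Shear plane L_v = 1.75 + 2·3 = 7.75 in; A_gv = 7.75 × 0.3125 = 2.422 in².
A_nv = (7.75 − 2.5·1) × 0.3125 = 1.641 in².
A_nt = (1.25 − 0.5·1) × 0.3125 = 0.2344 in².
0.6 F_u A_nv = 68.91 kips; 0.6 F_y A_gv = 72.66 kips → shear rupture governs the shear term.
R_n = 68.91 + 1.0 × 70 × 0.2344 = 85.31 kips.
Design strength φR_n = 0.75 × 85.31 = 64 kips.

64 kips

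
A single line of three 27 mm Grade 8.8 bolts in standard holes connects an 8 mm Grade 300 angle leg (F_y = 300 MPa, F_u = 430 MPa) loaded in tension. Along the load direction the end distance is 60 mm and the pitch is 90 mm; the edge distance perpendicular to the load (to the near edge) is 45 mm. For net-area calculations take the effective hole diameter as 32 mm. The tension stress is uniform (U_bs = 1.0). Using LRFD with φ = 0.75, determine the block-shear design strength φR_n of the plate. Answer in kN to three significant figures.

322 kN

Shear plane L_v = 60 + 2·90 = 240 mm; A_gv = 240 × 8 = 1920 mm².
A_nv = (240 − 2.5·32) × 8 = 1280 mm².
A_nt = (45 − 0.5·32) × 8 = 232 mm².
0.6 F_u A_nv = 330.2 kN; 0.6 F_y A_gv = 345.6 kN → shear rupture governs the shear term.
R_n = 330.2 + 1.0 × 430 × 232 / 1000 = 430 kN.
Design strength φR_n = 0.75 × 430 = 322 kN.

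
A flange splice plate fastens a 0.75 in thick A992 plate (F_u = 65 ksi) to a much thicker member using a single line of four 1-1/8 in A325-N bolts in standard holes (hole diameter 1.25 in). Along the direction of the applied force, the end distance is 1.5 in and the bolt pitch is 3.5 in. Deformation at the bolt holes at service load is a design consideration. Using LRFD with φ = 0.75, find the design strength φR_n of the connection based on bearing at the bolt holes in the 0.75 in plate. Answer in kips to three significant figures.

Per bolt r_n = 1.2 l_c t F_u ≤ 2.4 d t F_u; upper limit = 2.4 × 1.125 × 0.75 × 65 = 131.6 kips.
Edge bolt: l_c = 1.5 − 1.25/2 = 0.875 in → 1.2 × 0.875 × 0.75 × 65 = 51.19 → r_n = 51.19 kips.
Interior bolts: l_c = 3.5 − 1.25 = 2.25 in → 1.2 × 2.25 × 0.75 × 65 = 131.6 → r_n = 131.6 kips.
R_n = 1 × 51.19 + 3 × 131.6 = 446.1 kips.
Design strength φR_n = 0.75 × 446.1 = 335 kips.

335 kips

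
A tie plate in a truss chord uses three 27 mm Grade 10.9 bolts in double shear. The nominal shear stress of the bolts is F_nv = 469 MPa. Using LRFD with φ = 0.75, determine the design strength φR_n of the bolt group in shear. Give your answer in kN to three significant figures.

A_b = π × 27² / 4 = 572.6 mm².
R_n = F_nv · A_b · n · n_s = 469 × 572.6 × 3 × 2 / 1000 = 1611 kN.
Design strength φR_n = 0.75 × 1611 = 1210 kN.

1210 kN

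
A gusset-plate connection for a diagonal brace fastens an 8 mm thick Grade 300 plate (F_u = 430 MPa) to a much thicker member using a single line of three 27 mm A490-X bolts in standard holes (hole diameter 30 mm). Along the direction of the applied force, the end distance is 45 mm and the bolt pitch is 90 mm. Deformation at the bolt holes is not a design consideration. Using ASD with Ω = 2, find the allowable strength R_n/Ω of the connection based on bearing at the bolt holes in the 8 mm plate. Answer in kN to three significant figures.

Per bolt r_n = 1.5 l_c t F_u ≤ 3.0 d t F_u; upper limit = 3.0 × 27 × 8 × 430 / 1000 = 278.6 kN.
Edge bolt: l_c = 45 − 30/2 = 30 mm → 1.5 × 30 × 8 × 430 / 1000 = 154.8 → r_n = 154.8 kN.
Interior bolts: l_c = 90 − 30 = 60 mm → 1.5 × 60 × 8 × 430 / 1000 = 309.6 → r_n = 278.6 kN.
R_n = 1 × 154.8 + 2 × 278.6 = 712.1 kN.
Allowable strength R_n/Ω = 712.1 / 2 = 356 kN.

356 kN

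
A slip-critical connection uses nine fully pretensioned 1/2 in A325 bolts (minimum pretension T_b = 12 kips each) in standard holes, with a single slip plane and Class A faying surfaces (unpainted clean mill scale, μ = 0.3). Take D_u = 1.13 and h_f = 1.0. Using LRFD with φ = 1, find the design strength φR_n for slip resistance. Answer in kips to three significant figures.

36.6 kips

R_n = μ · D_u · h_f · T_b · n_s · n_b = 0.3 × 1.13 × 1.0 × 12 × 1 × 9 = 36.61 kips.
Design strength φR_n = 1 × 36.61 = 36.6 kips.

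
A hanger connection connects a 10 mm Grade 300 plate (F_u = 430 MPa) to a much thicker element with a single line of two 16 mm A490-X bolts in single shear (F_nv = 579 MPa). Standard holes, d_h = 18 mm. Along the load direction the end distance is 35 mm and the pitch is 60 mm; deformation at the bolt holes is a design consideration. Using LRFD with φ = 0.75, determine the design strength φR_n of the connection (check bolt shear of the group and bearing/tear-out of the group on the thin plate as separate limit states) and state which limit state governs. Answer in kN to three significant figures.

175 kN (bolt shear governs)

Bolt shear: A_b = π·16²/4 = 201.1 mm²; R_n = 579 × 201.1 × 2 × 1 / 1000 = 232.8 kN → 0.75 × 232.8 = 175 kN.
Bearing (1.2 l_c t F_u ≤ 2.4 d t F_u): upper limit = 2.4·16·10·430 / 1000 = 165.1 kN.
  Edge l_c = 35 − 18/2 = 26 → r_n = 134.2 kN; interior l_c = 60 − 18 = 42 → r_n = 165.1 kN.
  R_n,bearing = 1·134.2 + 1·165.1 = 299.3 kN → 0.75 × 299.3 = 224 kN.
Bolt shear governs: 175 kN.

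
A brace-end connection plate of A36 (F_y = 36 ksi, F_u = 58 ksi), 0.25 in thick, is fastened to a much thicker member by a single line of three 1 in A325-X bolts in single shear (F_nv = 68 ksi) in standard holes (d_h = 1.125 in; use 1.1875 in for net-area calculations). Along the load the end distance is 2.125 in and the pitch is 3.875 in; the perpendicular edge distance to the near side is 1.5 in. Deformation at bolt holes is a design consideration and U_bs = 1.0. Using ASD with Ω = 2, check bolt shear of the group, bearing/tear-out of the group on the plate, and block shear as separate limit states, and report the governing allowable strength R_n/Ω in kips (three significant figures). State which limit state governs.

Bolt shear: A_b = π·1²/4 = 0.7854 in²; R_n = 68 × 0.7854 × 3 × 1 = 160.2 kips → 160.2 / 2 = 80.1 kips.
Bearing: edge l_c = 1.562, r_n = 27.19 kips; interior l_c = 2.75, r_n = 34.8 kips; R_n = 27.19 + 2·34.8 = 96.79 kips → 48.4 kips.
Block shear: A_gv = 2.469, A_nv = 1.727, A_nt = 0.2266 in²; R_n = min(0.6F_uA_nv, 0.6F_yA_gv) + U_bs·F_u·A_nt = 66.47 kips → 33.2 kips.
Block shear governs: 33.2 kips.

33.2 kips (block shear governs)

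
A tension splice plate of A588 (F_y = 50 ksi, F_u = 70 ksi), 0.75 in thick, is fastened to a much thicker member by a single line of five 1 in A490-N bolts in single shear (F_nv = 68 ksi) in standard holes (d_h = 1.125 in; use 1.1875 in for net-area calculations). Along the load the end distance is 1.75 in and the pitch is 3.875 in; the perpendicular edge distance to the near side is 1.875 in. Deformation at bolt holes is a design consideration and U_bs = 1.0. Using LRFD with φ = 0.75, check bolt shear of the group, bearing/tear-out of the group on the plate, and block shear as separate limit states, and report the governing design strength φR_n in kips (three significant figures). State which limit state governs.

Bolt shear: A_b = π·1²/4 = 0.7854 in²; R_n = 68 × 0.7854 × 5 × 1 = 267 kips → 0.75 × 267 = 200 kips.
Bearing: edge l_c = 1.188, r_n = 74.81 kips; interior l_c = 2.75, r_n = 126 kips; R_n = 74.81 + 4·126 = 578.8 kips → 434 kips.
Block shear: A_gv = 12.94, A_nv = 8.93, A_nt = 0.9609 in²; R_n = min(0.6F_uA_nv, 0.6F_yA_gv) + U_bs·F_u·A_nt = 442.3 kips → 332 kips.
Bolt shear governs: 200 kips.

200 kips (bolt shear governs)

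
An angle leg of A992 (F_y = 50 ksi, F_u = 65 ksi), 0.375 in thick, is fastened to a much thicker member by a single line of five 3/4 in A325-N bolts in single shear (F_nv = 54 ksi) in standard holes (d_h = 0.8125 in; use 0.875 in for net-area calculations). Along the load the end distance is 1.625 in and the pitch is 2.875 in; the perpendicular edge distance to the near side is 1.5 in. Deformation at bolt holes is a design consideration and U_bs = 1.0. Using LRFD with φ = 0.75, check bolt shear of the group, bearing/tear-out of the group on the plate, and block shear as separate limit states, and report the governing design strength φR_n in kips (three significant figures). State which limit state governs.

Bolt shear: A_b = π·0.75²/4 = 0.4418 in²; R_n = 54 × 0.4418 × 5 × 1 = 119.3 kips → 0.75 × 119.3 = 89.5 kips.
Bearing: edge l_c = 1.219, r_n = 35.65 kips; interior l_c = 2.062, r_n = 43.87 kips; R_n = 35.65 + 4·43.87 = 211.1 kips → 158 kips.
Block shear: A_gv = 4.922, A_nv = 3.445, A_nt = 0.3984 in²; R_n = min(0.6F_uA_nv, 0.6F_yA_gv) + U_bs·F_u·A_nt = 160.3 kips → 120 kips.
Bolt shear governs: 89.5 kips.

89.5 kips (bolt shear governs)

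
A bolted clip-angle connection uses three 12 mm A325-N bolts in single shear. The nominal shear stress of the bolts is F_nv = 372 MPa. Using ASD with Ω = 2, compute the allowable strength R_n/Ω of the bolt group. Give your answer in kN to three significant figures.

63.1 kN

A_b = π × 12² / 4 = 113.1 mm².
R_n = F_nv · A_b · n · n_s = 372 × 113.1 × 3 × 1 / 1000 = 126.2 kN.
Allowable strength R_n/Ω = 126.2 / 2 = 63.1 kN.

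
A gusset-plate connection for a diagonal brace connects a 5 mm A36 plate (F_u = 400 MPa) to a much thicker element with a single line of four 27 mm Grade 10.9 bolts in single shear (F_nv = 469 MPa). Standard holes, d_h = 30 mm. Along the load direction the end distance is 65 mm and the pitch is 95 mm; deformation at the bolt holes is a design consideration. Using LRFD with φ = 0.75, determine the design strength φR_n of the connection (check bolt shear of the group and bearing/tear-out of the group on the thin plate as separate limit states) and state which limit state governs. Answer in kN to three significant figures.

382 kN (bearing governs)

Bolt shear: A_b = π·27²/4 = 572.6 mm²; R_n = 469 × 572.6 × 4 × 1 / 1000 = 1074 kN → 0.75 × 1074 = 806 kN.
Bearing (1.2 l_c t F_u ≤ 2.4 d t F_u): upper limit = 2.4·27·5·400 / 1000 = 129.6 kN.
  Edge l_c = 65 − 30/2 = 50 → r_n = 120 kN; interior l_c = 95 − 30 = 65 → r_n = 129.6 kN.
  R_n,bearing = 1·120 + 3·129.6 = 508.8 kN → 0.75 × 508.8 = 382 kN.
Bearing governs: 382 kN.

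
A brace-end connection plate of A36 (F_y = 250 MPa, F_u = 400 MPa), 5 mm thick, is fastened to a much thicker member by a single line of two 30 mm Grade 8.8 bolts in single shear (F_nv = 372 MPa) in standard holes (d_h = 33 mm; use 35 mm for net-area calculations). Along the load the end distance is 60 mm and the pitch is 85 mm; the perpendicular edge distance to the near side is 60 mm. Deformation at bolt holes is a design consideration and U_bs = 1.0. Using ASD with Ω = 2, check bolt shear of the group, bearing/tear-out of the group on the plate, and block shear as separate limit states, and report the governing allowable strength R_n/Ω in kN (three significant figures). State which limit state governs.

96.9 kN (block shear governs)

Bolt shear: A_b = π·30²/4 = 706.9 mm²; R_n = 372 × 706.9 × 2 × 1 / 1000 = 525.9 kN → 525.9 / 2 = 263 kN.
Bearing: edge l_c = 43.5, r_n = 104.4 kN; interior l_c = 52, r_n = 124.8 kN; R_n = 104.4 + 1·124.8 = 229.2 kN → 115 kN.
Block shear: A_gv = 725, A_nv = 462.5, A_nt = 212.5 mm²; R_n = min(0.6F_uA_nv, 0.6F_yA_gv) + U_bs·F_u·A_nt = 193.8 kN → 96.9 kN.
Block shear governs: 96.9 kN.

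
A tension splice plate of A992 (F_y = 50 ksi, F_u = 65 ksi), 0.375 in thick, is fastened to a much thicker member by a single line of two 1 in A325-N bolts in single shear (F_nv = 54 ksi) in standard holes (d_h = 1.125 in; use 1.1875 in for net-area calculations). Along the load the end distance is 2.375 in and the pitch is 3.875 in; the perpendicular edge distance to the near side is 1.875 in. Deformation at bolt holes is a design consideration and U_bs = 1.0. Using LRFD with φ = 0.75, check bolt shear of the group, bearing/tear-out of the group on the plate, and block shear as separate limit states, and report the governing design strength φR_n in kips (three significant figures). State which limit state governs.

63.6 kips (bolt shear governs)

Bolt shear: A_b = π·1²/4 = 0.7854 in²; R_n = 54 × 0.7854 × 2 × 1 = 84.82 kips → 0.75 × 84.82 = 63.6 kips.
Bearing: edge l_c = 1.812, r_n = 53.02 kips; interior l_c = 2.75, r_n = 58.5 kips; R_n = 53.02 + 1·58.5 = 111.5 kips → 83.6 kips.
Block shear: A_gv = 2.344, A_nv = 1.676, A_nt = 0.4805 in²; R_n = min(0.6F_uA_nv, 0.6F_yA_gv) + U_bs·F_u·A_nt = 96.59 kips → 72.4 kips.
Bolt shear governs: 63.6 kips.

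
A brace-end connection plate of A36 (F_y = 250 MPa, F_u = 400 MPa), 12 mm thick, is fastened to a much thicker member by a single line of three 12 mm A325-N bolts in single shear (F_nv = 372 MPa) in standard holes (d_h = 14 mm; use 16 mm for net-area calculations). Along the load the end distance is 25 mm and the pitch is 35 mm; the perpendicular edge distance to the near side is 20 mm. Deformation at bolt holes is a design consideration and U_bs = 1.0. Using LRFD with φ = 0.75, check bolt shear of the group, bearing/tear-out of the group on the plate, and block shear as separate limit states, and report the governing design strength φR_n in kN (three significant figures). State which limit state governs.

94.7 kN (bolt shear governs)

Bolt shear: A_b = π·12²/4 = 113.1 mm²; R_n = 372 × 113.1 × 3 × 1 / 1000 = 126.2 kN → 0.75 × 126.2 = 94.7 kN.
Bearing: edge l_c = 18, r_n = 103.7 kN; interior l_c = 21, r_n = 121 kN; R_n = 103.7 + 2·121 = 345.6 kN → 259 kN.
Block shear: A_gv = 1140, A_nv = 660, A_nt = 144 mm²; R_n = min(0.6F_uA_nv, 0.6F_yA_gv) + U_bs·F_u·A_nt = 216 kN → 162 kN.
Bolt shear governs: 94.7 kN.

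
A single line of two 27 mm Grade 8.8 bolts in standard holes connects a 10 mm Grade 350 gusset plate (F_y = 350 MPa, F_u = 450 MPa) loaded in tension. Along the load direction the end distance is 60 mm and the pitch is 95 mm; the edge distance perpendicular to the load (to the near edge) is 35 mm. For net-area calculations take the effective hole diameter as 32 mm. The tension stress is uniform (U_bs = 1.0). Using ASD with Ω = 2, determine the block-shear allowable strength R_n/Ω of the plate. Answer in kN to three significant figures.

Shear plane L_v = 60 + 1·95 = 155 mm; A_gv = 155 × 10 = 1550 mm².
A_nv = (155 − 1.5·32) × 10 = 1070 mm².
A_nt = (35 − 0.5·32) × 10 = 190 mm².
0.6 F_u A_nv = 288.9 kN; 0.6 F_y A_gv = 325.5 kN → shear rupture governs the shear term.
R_n = 288.9 + 1.0 × 450 × 190 / 1000 = 374.4 kN.
Allowable strength R_n/Ω = 374.4 / 2 = 187 kN.

187 kN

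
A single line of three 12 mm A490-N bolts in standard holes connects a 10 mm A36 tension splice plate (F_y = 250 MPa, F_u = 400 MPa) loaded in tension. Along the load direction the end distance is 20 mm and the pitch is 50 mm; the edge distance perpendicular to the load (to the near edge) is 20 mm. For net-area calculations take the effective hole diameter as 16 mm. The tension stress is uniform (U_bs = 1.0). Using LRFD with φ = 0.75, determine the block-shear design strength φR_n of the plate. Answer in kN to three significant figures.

Shear plane L_v = 20 + 2·50 = 120 mm; A_gv = 120 × 10 = 1200 mm².
A_nv = (120 − 2.5·16) × 10 = 800 mm².
A_nt = (20 − 0.5·16) × 10 = 120 mm².
0.6 F_u A_nv = 192 kN; 0.6 F_y A_gv = 180 kN → shear yielding governs the shear term.
R_n = 180 + 1.0 × 400 × 120 / 1000 = 228 kN.
Design strength φR_n = 0.75 × 228 = 171 kN.

171 kN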